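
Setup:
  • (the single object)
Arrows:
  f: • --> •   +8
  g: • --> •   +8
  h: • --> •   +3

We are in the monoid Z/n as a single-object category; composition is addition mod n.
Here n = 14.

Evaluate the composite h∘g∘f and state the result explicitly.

Answer: +5

Work:
  0 +8≡8 +8≡2 +3≡5  (mod 14)
⟦path⟧: +5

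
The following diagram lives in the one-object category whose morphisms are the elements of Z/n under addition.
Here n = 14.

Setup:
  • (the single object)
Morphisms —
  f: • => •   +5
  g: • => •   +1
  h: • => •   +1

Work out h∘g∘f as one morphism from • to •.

  0 +5≡5 +1≡6 +1≡7  (mod 14)
result: +7

Answer: +7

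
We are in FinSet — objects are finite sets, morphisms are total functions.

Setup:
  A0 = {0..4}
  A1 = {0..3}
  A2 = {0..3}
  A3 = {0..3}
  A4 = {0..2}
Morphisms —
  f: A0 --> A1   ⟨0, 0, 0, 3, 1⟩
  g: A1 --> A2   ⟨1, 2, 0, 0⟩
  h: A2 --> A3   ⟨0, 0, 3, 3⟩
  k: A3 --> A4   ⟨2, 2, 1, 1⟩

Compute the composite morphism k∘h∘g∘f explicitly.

Answer: ⟨2, 2, 2, 2, 1⟩

Trace:
  0 f-->0 g-->1 h-->0 k-->2
  1 f-->0 g-->1 h-->0 k-->2
  2 f-->0 g-->1 h-->0 k-->2
  3 f-->3 g-->0 h-->0 k-->2
  4 f-->1 g-->2 h-->3 k-->1
⟦path⟧: ⟨2, 2, 2, 2, 1⟩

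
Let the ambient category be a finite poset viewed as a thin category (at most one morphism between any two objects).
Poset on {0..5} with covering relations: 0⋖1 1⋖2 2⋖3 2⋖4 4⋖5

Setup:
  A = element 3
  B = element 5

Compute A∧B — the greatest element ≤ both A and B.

Lower bounds of A=3 and B=5: {0,1,2}
  0 <= 2
  1 <= 2
  2 <= 2
glb = 2

Answer: A∧B = 2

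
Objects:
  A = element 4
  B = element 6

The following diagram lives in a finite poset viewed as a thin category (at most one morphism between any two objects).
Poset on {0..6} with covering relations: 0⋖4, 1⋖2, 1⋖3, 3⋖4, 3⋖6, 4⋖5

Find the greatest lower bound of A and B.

Answer: A∧B = 3

Work:
Lower bounds of A=4 and B=6: {1,3}
  1 ≤ 3
  3 ≤ 3
glb = 3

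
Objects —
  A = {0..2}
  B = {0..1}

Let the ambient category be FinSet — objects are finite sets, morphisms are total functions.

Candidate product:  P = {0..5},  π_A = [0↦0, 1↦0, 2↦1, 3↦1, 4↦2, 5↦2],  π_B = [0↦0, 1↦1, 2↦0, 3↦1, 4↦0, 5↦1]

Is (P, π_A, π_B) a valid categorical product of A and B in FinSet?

|A|·|B| = 3·2 = 6;  |P| = 6
Check the pairing map k ↦ (π_A(k), π_B(k)):
  0 ↦ (0,0)
  1 ↦ (0,1)
  2 ↦ (1,0)
  3 ↦ (1,1)
  4 ↦ (2,0)
  5 ↦ (2,1)
distinct pairs in image: 6 / 6 needed
  → bijection onto A×B; projections well-typed.

Answer: VALID PRODUCT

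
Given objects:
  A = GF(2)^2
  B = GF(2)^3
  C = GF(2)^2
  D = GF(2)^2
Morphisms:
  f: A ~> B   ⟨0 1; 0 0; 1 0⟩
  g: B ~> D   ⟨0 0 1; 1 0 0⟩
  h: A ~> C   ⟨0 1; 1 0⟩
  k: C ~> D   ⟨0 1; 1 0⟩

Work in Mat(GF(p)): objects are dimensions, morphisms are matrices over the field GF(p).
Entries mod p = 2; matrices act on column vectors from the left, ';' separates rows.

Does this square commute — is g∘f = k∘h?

Answer: COMMUTES

Derivation:
Path 1 = f;g:
  e0=⟨1,0⟩ f~>⟨0,0,1⟩ g~>⟨1,0⟩
  e1=⟨0,1⟩ f~>⟨1,0,0⟩ g~>⟨0,1⟩
  result₁ = ⟨1 0; 0 1⟩
Path 2 = h;k:
  e0=⟨1,0⟩ h~>⟨0,1⟩ k~>⟨1,0⟩
  e1=⟨0,1⟩ h~>⟨1,0⟩ k~>⟨0,1⟩
  result₂ = ⟨1 0; 0 1⟩
Equal? equal; square commutes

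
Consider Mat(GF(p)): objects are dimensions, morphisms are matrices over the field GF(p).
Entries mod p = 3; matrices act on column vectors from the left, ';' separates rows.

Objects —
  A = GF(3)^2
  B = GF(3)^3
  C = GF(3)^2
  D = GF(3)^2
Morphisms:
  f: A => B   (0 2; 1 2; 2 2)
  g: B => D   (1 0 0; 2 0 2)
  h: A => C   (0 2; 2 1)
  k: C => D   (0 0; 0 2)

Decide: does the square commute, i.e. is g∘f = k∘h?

1) trace f;g:
  e0=⟨1,0⟩ f=>⟨0,1,2⟩ g=>⟨0,1⟩
  e1=⟨0,1⟩ f=>⟨2,2,2⟩ g=>⟨2,2⟩
  result₁ = (0 2; 1 2)
2) trace h;k:
  e0=⟨1,0⟩ h=>⟨0,2⟩ k=>⟨0,1⟩
  e1=⟨0,1⟩ h=>⟨2,1⟩ k=>⟨0,2⟩
  result₂ = (0 0; 1 2)
Equal? NO — does not commute

Answer: DOES NOT COMMUTE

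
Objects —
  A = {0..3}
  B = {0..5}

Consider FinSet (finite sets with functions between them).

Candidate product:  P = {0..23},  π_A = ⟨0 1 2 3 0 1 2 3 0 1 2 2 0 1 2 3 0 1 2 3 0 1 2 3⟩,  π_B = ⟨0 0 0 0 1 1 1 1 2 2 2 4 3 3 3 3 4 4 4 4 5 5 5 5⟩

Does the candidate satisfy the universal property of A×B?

|A|·|B| = 4·6 = 24;  |P| = 24
Check the pairing map k ↦ (π_A(k), π_B(k)):
  0 -> (0,0)
  1 -> (1,0)
  2 -> (2,0)
  3 -> (3,0)
  4 -> (0,1)
  5 -> (1,1)
  6 -> (2,1)
  7 -> (3,1)
  8 -> (0,2)
  9 -> (1,2)
  10 -> (2,2)
  11 -> (2,4)
  12 -> (0,3)
  13 -> (1,3)
  14 -> (2,3)
  15 -> (3,3)
  16 -> (0,4)
  17 -> (1,4)
  18 -> (2,4)  ✗ repeats pair of k=11
  19 -> (3,4)
  20 -> (0,5)
  21 -> (1,5)
  22 -> (2,5)
  23 -> (3,5)
distinct pairs in image: 23 / 24 needed
  → (2,4) hit at k=11 and k=18

Answer: NOT A VALID PRODUCT — duplicate pair at indices 18,11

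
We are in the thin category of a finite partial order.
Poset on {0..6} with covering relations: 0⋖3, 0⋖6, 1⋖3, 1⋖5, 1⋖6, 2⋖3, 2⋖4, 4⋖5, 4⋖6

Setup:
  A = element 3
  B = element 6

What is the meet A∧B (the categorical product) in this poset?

Answer: NO MEET EXISTS

Work:
Lower bounds of A=3 and B=6: {0,1,2}
  maximal lower bounds 0 and 1 are incomparable: neither 0<=1 nor 1<=0
→ no greatest lower bound exists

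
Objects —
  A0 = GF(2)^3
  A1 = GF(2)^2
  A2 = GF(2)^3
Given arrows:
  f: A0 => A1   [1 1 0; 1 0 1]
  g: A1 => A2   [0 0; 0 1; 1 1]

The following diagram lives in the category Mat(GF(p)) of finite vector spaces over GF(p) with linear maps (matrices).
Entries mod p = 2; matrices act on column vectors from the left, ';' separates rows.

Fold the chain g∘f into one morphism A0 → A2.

  e0=⟨1,0,0⟩ f=>⟨1,1⟩ g=>⟨0,1,0⟩
  e1=⟨0,1,0⟩ f=>⟨1,0⟩ g=>⟨0,0,1⟩
  e2=⟨0,0,1⟩ f=>⟨0,1⟩ g=>⟨0,1,1⟩
composite: [0 0 0; 1 0 1; 0 1 1]

Answer: [0 0 0; 1 0 1; 0 1 1]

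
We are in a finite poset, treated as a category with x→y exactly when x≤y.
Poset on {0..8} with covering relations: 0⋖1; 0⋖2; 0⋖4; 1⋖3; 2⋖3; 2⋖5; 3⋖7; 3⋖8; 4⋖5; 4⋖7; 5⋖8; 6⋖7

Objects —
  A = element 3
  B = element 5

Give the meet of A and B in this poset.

Answer: A∧B = 2

Derivation:
{x : x<=A ∧ x<=B} = {0,2}  (A=3, B=5)
  0 <= 2
  2 <= 2
glb = 2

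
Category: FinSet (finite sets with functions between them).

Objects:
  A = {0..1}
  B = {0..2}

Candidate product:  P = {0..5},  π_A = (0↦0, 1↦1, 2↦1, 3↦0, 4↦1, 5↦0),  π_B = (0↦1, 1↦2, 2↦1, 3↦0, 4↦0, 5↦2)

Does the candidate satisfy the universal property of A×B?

|A|·|B| = 2·3 = 6;  |P| = 6
Check the pairing map k ↦ (π_A(k), π_B(k)):
  0 ↦ (0,1)
  1 ↦ (1,2)
  2 ↦ (1,1)
  3 ↦ (0,0)
  4 ↦ (1,0)
  5 ↦ (0,2)
distinct pairs in image: 6 / 6 needed
  → bijection onto A×B; projections well-typed.

Answer: VALID PRODUCT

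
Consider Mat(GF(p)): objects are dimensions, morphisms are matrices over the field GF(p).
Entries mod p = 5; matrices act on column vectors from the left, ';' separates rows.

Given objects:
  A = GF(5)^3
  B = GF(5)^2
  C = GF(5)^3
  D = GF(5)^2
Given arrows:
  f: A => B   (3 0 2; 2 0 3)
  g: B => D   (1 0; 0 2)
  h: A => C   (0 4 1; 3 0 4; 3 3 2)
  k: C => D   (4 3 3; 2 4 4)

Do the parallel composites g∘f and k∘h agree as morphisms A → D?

Path 1 = f;g:
  e0=⟨1,0,0⟩ f=>⟨3,2⟩ g=>⟨3,4⟩
  e1=⟨0,1,0⟩ f=>⟨0,0⟩ g=>⟨0,0⟩
  e2=⟨0,0,1⟩ f=>⟨2,3⟩ g=>⟨2,1⟩
  composite₁ = (3 0 2; 4 0 1)
Path 2 = h;k:
  e0=⟨1,0,0⟩ h=>⟨0,3,3⟩ k=>⟨3,4⟩
  e1=⟨0,1,0⟩ h=>⟨4,0,3⟩ k=>⟨0,0⟩
  e2=⟨0,0,1⟩ h=>⟨1,4,2⟩ k=>⟨2,1⟩
  composite₂ = (3 0 2; 4 0 1)
Equal? same morphism ✓

Answer: COMMUTES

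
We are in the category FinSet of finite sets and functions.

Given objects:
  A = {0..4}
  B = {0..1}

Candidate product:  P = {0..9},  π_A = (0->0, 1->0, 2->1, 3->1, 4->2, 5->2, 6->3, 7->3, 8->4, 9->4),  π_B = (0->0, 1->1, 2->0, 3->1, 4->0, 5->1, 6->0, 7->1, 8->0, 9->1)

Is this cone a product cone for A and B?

Answer: VALID PRODUCT

Derivation:
|A|·|B| = 5·2 = 10;  |P| = 10
Check the pairing map k ↦ (π_A(k), π_B(k)):
  0 -> (0,0)
  1 -> (0,1)
  2 -> (1,0)
  3 -> (1,1)
  4 -> (2,0)
  5 -> (2,1)
  6 -> (3,0)
  7 -> (3,1)
  8 -> (4,0)
  9 -> (4,1)
distinct pairs in image: 10 / 10 needed
  → bijection onto A×B; projections well-typed.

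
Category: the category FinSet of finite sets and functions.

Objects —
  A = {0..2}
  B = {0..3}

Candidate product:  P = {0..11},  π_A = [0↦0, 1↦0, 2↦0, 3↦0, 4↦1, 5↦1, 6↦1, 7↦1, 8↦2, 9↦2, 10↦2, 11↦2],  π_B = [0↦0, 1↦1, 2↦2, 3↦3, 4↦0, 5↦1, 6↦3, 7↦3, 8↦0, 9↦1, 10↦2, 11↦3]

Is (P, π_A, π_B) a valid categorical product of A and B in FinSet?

Answer: NOT A VALID PRODUCT — duplicate pair at indices 7,6

Derivation:
|A|·|B| = 3·4 = 12;  |P| = 12
Check the pairing map k ↦ (π_A(k), π_B(k)):
  0 ↦ (0,0)
  1 ↦ (0,1)
  2 ↦ (0,2)
  3 ↦ (0,3)
  4 ↦ (1,0)
  5 ↦ (1,1)
  6 ↦ (1,3)
  7 ↦ (1,3)  ✗ repeats pair of k=6
  8 ↦ (2,0)
  9 ↦ (2,1)
  10 ↦ (2,2)
  11 ↦ (2,3)
distinct pairs in image: 11 / 12 needed
  → (1,3) hit at k=6 and k=7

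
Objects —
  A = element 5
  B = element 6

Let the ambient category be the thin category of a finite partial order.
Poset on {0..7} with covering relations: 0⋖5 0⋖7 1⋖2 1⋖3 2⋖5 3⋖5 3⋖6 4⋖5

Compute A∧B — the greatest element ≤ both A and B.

Common predecessors of 5,6: {1,3}
  1 ≤ 3
  3 ≤ 3
glb = 3

Answer: A∧B = 3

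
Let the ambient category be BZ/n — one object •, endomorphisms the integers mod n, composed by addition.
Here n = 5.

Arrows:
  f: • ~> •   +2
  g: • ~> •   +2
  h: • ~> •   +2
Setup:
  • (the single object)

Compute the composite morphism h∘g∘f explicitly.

  0 +2≡2 +2≡4 +2≡1  (mod 5)
composite: +1

Answer: +1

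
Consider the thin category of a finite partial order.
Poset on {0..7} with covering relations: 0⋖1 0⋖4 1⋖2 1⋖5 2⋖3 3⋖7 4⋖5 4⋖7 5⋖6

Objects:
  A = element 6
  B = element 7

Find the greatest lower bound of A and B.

Lower bounds of A=6 and B=7: {0,1,4}
  maximal lower bounds 1 and 4 are incomparable: neither 1≤4 nor 4≤1
→ no greatest lower bound exists

Answer: NO MEET EXISTS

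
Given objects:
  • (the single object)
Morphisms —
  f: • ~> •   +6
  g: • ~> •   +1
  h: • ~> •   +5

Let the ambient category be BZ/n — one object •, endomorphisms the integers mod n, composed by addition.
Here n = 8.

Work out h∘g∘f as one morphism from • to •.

  0 +6≡6 +1≡7 +5≡4  (mod 8)
⟦path⟧: +4

Answer: +4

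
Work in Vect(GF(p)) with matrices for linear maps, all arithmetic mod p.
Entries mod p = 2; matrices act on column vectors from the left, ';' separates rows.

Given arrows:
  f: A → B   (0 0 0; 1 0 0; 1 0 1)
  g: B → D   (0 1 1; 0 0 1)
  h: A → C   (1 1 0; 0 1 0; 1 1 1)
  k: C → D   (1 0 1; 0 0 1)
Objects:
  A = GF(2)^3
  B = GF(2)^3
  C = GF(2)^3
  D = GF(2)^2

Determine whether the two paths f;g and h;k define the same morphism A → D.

Answer: DOES NOT COMMUTE

Derivation:
1) trace f;g:
  e0=⟨1,0,0⟩ f→⟨0,1,1⟩ g→⟨0,1⟩
  e1=⟨0,1,0⟩ f→⟨0,0,0⟩ g→⟨0,0⟩
  e2=⟨0,0,1⟩ f→⟨0,0,1⟩ g→⟨1,1⟩
  composite₁ = (0 0 1; 1 0 1)
2) trace h;k:
  e0=⟨1,0,0⟩ h→⟨1,0,1⟩ k→⟨0,1⟩
  e1=⟨0,1,0⟩ h→⟨1,1,1⟩ k→⟨0,1⟩
  e2=⟨0,0,1⟩ h→⟨0,0,1⟩ k→⟨1,1⟩
  composite₂ = (0 0 1; 1 1 1)
Equal? distinct morphisms ✗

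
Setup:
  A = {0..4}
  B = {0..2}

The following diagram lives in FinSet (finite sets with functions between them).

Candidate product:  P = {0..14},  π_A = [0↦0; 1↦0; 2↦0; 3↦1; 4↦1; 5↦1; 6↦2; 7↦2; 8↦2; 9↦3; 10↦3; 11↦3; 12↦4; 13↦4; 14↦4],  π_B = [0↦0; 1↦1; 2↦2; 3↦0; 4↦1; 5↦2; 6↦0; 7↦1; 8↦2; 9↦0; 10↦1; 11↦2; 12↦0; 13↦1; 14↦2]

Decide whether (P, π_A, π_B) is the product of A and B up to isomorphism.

|A|·|B| = 5·3 = 15;  |P| = 15
Check the pairing map k ↦ (π_A(k), π_B(k)):
  0 ↦ (0,0)
  1 ↦ (0,1)
  2 ↦ (0,2)
  3 ↦ (1,0)
  4 ↦ (1,1)
  5 ↦ (1,2)
  6 ↦ (2,0)
  7 ↦ (2,1)
  8 ↦ (2,2)
  9 ↦ (3,0)
  10 ↦ (3,1)
  11 ↦ (3,2)
  12 ↦ (4,0)
  13 ↦ (4,1)
  14 ↦ (4,2)
distinct pairs in image: 15 / 15 needed
  → bijection onto A×B; projections well-typed.

Answer: VALID PRODUCT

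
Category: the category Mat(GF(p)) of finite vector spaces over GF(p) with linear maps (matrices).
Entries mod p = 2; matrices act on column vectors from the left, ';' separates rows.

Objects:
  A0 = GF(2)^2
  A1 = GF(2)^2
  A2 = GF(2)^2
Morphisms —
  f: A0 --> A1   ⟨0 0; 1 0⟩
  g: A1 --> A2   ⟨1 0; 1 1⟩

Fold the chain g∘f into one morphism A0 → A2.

Answer: ⟨0 0; 1 0⟩

Trace:
  e0=[1,0] f-->[0,1] g-->[0,1]
  e1=[0,1] f-->[0,0] g-->[0,0]
result: ⟨0 0; 1 0⟩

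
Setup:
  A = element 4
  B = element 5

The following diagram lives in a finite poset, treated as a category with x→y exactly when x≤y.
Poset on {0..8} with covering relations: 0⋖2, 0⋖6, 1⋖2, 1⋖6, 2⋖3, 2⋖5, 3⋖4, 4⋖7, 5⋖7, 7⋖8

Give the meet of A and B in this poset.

Answer: A∧B = 2

Work:
Common predecessors of 4,5: {0,1,2}
  0 <= 2
  1 <= 2
  2 <= 2
glb = 2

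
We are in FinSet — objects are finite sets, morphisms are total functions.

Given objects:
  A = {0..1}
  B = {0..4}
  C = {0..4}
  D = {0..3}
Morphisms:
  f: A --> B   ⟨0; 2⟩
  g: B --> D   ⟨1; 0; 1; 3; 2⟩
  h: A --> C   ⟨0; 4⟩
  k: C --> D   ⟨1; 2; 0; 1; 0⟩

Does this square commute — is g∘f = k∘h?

Answer: DOES NOT COMMUTE

Trace:
Path 1 = f;g:
  0 f-->0 g-->1
  1 f-->2 g-->1
  composite₁ = ⟨1; 1⟩
Path 2 = h;k:
  0 h-->0 k-->1
  1 h-->4 k-->0
  composite₂ = ⟨1; 0⟩
Equal? differ; not commutative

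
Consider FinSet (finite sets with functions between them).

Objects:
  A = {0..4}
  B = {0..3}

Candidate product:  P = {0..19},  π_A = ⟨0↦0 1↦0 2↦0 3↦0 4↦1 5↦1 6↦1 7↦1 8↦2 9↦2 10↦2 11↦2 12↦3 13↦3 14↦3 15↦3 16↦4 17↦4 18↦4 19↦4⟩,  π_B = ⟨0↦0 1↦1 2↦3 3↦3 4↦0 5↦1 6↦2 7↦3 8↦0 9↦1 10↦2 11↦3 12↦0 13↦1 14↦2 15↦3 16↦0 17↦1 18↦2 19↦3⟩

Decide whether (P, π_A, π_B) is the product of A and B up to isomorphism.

Answer: NOT A VALID PRODUCT — duplicate pair at indices 3,2

Trace:
|A|·|B| = 5·4 = 20;  |P| = 20
Check the pairing map k ↦ (π_A(k), π_B(k)):
  0 ↦ (0,0)
  1 ↦ (0,1)
  2 ↦ (0,3)
  3 ↦ (0,3)  ✗ repeats pair of k=2
  4 ↦ (1,0)
  5 ↦ (1,1)
  6 ↦ (1,2)
  7 ↦ (1,3)
  8 ↦ (2,0)
  9 ↦ (2,1)
  10 ↦ (2,2)
  11 ↦ (2,3)
  12 ↦ (3,0)
  13 ↦ (3,1)
  14 ↦ (3,2)
  15 ↦ (3,3)
  16 ↦ (4,0)
  17 ↦ (4,1)
  18 ↦ (4,2)
  19 ↦ (4,3)
distinct pairs in image: 19 / 20 needed
  → (0,3) hit at k=2 and k=3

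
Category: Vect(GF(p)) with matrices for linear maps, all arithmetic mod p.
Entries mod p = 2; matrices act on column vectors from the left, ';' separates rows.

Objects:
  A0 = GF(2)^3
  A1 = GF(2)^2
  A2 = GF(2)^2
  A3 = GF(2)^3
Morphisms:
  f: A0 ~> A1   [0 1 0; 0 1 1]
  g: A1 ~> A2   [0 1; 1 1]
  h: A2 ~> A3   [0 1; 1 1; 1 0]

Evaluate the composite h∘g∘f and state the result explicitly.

Answer: [0 0 1; 0 1 0; 0 1 1]

Work:
  e0=⟨1,0,0⟩ f~>⟨0,0⟩ g~>⟨0,0⟩ h~>⟨0,0,0⟩
  e1=⟨0,1,0⟩ f~>⟨1,1⟩ g~>⟨1,0⟩ h~>⟨0,1,1⟩
  e2=⟨0,0,1⟩ f~>⟨0,1⟩ g~>⟨1,1⟩ h~>⟨1,0,1⟩
result: [0 0 1; 0 1 0; 0 1 1]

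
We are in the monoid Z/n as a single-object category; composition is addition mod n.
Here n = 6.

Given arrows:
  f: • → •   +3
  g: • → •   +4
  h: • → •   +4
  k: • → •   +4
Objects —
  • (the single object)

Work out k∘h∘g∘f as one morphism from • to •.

Answer: +3

Trace:
  0 +3≡3 +4≡1 +4≡5 +4≡3  (mod 6)
⟦path⟧: +3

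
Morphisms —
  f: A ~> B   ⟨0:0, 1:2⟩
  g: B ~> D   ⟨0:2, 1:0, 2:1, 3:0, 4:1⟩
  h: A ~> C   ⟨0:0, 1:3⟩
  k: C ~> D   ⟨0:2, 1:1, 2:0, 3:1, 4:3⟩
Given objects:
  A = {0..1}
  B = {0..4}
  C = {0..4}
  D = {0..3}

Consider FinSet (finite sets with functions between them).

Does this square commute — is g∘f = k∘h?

Along f;g (path 1):
  0 f~>0 g~>2
  1 f~>2 g~>1
  ⟦path⟧₁ = ⟨0:2, 1:1⟩
Along h;k (path 2):
  0 h~>0 k~>2
  1 h~>3 k~>1
  ⟦path⟧₂ = ⟨0:2, 1:1⟩
Equal? same morphism ✓

Answer: COMMUTES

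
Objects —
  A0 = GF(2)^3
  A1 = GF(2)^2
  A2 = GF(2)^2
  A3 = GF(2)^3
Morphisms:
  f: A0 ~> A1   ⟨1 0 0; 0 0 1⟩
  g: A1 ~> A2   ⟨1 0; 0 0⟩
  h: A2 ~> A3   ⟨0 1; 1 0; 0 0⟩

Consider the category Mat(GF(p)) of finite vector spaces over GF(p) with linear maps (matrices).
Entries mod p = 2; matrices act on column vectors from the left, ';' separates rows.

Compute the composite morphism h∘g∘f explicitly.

Answer: ⟨0 0 0; 1 0 0; 0 0 0⟩

Trace:
  e0=(1,0,0) f~>(1,0) g~>(1,0) h~>(0,1,0)
  e1=(0,1,0) f~>(0,0) g~>(0,0) h~>(0,0,0)
  e2=(0,0,1) f~>(0,1) g~>(0,0) h~>(0,0,0)
⟦path⟧: ⟨0 0 0; 1 0 0; 0 0 0⟩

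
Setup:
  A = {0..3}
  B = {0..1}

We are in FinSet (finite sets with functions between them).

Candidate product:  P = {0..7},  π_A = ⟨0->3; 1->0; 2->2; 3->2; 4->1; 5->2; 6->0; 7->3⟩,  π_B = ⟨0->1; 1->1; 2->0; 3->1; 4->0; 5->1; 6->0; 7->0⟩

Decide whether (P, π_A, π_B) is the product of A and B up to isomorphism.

Answer: NOT A VALID PRODUCT — duplicate pair at indices 3,5

Trace:
|A|·|B| = 4·2 = 8;  |P| = 8
Check the pairing map k ↦ (π_A(k), π_B(k)):
  0 -> (3,1)
  1 -> (0,1)
  2 -> (2,0)
  3 -> (2,1)
  4 -> (1,0)
  5 -> (2,1)  ✗ repeats pair of k=3
  6 -> (0,0)
  7 -> (3,0)
distinct pairs in image: 7 / 8 needed
  → (2,1) hit at k=3 and k=5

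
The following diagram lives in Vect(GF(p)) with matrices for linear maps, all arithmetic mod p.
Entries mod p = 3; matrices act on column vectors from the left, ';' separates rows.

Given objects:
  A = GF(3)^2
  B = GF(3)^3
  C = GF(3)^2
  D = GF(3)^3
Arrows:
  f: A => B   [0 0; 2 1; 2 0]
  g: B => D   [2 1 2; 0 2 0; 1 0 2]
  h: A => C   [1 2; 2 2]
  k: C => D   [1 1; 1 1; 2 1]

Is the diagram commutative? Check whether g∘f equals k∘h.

Answer: DOES NOT COMMUTE

Trace:
Path 1 = f;g:
  e0=(1,0) f=>(0,2,2) g=>(0,1,1)
  e1=(0,1) f=>(0,1,0) g=>(1,2,0)
  result₁ = [0 1; 1 2; 1 0]
Path 2 = h;k:
  e0=(1,0) h=>(1,2) k=>(0,0,1)
  e1=(0,1) h=>(2,2) k=>(1,1,0)
  result₂ = [0 1; 0 1; 1 0]
Equal? distinct morphisms ✗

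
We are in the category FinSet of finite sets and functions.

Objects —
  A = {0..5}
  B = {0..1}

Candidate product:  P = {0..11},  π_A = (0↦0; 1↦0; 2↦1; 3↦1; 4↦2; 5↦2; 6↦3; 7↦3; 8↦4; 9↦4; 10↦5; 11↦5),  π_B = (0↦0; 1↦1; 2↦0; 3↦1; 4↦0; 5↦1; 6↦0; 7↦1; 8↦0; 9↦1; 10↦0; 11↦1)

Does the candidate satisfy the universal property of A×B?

|A|·|B| = 6·2 = 12;  |P| = 12
Check the pairing map k ↦ (π_A(k), π_B(k)):
  0 ↦ (0,0)
  1 ↦ (0,1)
  2 ↦ (1,0)
  3 ↦ (1,1)
  4 ↦ (2,0)
  5 ↦ (2,1)
  6 ↦ (3,0)
  7 ↦ (3,1)
  8 ↦ (4,0)
  9 ↦ (4,1)
  10 ↦ (5,0)
  11 ↦ (5,1)
distinct pairs in image: 12 / 12 needed
  → bijection onto A×B; projections well-typed.

Answer: VALID PRODUCT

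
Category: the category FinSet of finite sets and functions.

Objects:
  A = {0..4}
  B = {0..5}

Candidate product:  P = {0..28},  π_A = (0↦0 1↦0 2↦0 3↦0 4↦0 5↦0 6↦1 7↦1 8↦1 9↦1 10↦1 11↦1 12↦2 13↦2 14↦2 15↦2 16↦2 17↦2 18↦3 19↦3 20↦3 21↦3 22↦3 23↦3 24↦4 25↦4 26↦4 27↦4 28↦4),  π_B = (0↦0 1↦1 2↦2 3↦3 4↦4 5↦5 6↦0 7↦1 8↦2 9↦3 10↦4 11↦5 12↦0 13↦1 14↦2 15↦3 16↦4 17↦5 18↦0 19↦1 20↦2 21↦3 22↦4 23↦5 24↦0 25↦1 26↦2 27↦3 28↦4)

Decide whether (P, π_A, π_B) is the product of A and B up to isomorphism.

|A|·|B| = 5·6 = 30;  |P| = 29
  → cardinalities differ; no bijection possible.

Answer: NOT A VALID PRODUCT — |P|=29 ≠ |A|·|B|=30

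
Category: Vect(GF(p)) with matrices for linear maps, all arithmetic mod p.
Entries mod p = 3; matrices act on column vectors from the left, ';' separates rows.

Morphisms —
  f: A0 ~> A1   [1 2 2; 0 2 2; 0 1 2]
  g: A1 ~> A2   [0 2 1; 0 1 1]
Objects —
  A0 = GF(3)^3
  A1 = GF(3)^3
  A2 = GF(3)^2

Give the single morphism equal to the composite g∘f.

Answer: [0 2 0; 0 0 1]

Trace:
  e0=⟨1,0,0⟩ f~>⟨1,0,0⟩ g~>⟨0,0⟩
  e1=⟨0,1,0⟩ f~>⟨2,2,1⟩ g~>⟨2,0⟩
  e2=⟨0,0,1⟩ f~>⟨2,2,2⟩ g~>⟨0,1⟩
⟦path⟧: [0 2 0; 0 0 1]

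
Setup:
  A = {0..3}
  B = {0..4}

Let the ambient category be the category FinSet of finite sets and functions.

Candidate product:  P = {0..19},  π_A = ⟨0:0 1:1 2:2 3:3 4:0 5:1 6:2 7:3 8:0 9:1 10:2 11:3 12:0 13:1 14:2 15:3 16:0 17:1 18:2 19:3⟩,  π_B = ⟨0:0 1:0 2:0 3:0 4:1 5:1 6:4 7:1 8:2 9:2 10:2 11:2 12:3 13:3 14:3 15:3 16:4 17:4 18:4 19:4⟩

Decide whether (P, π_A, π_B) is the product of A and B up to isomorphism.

Answer: NOT A VALID PRODUCT — duplicate pair at indices 18,6

Derivation:
|A|·|B| = 4·5 = 20;  |P| = 20
Check the pairing map k ↦ (π_A(k), π_B(k)):
  0 : (0,0)
  1 : (1,0)
  2 : (2,0)
  3 : (3,0)
  4 : (0,1)
  5 : (1,1)
  6 : (2,4)
  7 : (3,1)
  8 : (0,2)
  9 : (1,2)
  10 : (2,2)
  11 : (3,2)
  12 : (0,3)
  13 : (1,3)
  14 : (2,3)
  15 : (3,3)
  16 : (0,4)
  17 : (1,4)
  18 : (2,4)  ✗ repeats pair of k=6
  19 : (3,4)
distinct pairs in image: 19 / 20 needed
  → (2,4) hit at k=6 and k=18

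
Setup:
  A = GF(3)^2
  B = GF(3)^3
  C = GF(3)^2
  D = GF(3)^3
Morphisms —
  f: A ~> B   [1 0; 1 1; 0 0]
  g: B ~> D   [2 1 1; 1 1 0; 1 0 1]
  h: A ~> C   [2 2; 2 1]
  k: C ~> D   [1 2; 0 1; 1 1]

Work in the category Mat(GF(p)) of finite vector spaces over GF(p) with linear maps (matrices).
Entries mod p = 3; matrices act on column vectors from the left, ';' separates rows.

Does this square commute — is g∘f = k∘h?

Answer: COMMUTES

Derivation:
Along f;g (path 1):
  e0=⟨1,0⟩ f~>⟨1,1,0⟩ g~>⟨0,2,1⟩
  e1=⟨0,1⟩ f~>⟨0,1,0⟩ g~>⟨1,1,0⟩
  result₁ = [0 1; 2 1; 1 0]
Along h;k (path 2):
  e0=⟨1,0⟩ h~>⟨2,2⟩ k~>⟨0,2,1⟩
  e1=⟨0,1⟩ h~>⟨2,1⟩ k~>⟨1,1,0⟩
  result₂ = [0 1; 2 1; 1 0]
Equal? equal; square commutes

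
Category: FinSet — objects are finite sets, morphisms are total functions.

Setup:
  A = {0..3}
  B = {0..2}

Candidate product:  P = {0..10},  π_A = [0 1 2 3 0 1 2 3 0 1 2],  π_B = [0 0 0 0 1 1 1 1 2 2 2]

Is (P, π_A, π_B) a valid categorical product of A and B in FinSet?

|A|·|B| = 4·3 = 12;  |P| = 11
  → cardinalities differ; no bijection possible.

Answer: NOT A VALID PRODUCT — |P|=11 ≠ |A|·|B|=12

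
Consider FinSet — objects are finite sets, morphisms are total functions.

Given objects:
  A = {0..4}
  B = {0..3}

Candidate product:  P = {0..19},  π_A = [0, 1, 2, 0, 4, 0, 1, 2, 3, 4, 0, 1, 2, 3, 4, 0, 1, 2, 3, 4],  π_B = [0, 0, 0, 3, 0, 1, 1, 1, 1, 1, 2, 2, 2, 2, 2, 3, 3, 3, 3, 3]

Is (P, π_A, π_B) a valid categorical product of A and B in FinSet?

|A|·|B| = 5·4 = 20;  |P| = 20
Check the pairing map k ↦ (π_A(k), π_B(k)):
  0 ↦ (0,0)
  1 ↦ (1,0)
  2 ↦ (2,0)
  3 ↦ (0,3)
  4 ↦ (4,0)
  5 ↦ (0,1)
  6 ↦ (1,1)
  7 ↦ (2,1)
  8 ↦ (3,1)
  9 ↦ (4,1)
  10 ↦ (0,2)
  11 ↦ (1,2)
  12 ↦ (2,2)
  13 ↦ (3,2)
  14 ↦ (4,2)
  15 ↦ (0,3)  ✗ repeats pair of k=3
  16 ↦ (1,3)
  17 ↦ (2,3)
  18 ↦ (3,3)
  19 ↦ (4,3)
distinct pairs in image: 19 / 20 needed
  → (0,3) hit at k=3 and k=15

Answer: NOT A VALID PRODUCT — duplicate pair at indices 15,3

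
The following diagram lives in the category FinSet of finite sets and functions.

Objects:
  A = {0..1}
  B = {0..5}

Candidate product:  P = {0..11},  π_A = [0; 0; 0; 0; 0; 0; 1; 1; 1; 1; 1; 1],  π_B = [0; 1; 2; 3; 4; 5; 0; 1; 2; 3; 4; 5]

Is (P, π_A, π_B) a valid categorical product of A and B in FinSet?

Answer: VALID PRODUCT

Derivation:
|A|·|B| = 2·6 = 12;  |P| = 12
Check the pairing map k ↦ (π_A(k), π_B(k)):
  0 : (0,0)
  1 : (0,1)
  2 : (0,2)
  3 : (0,3)
  4 : (0,4)
  5 : (0,5)
  6 : (1,0)
  7 : (1,1)
  8 : (1,2)
  9 : (1,3)
  10 : (1,4)
  11 : (1,5)
distinct pairs in image: 12 / 12 needed
  → bijection onto A×B; projections well-typed.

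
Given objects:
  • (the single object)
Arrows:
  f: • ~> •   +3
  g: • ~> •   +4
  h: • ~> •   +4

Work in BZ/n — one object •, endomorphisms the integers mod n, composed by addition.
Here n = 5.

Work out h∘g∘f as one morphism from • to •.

Answer: +1

Work:
  0 +3≡3 +4≡2 +4≡1  (mod 5)
composite: +1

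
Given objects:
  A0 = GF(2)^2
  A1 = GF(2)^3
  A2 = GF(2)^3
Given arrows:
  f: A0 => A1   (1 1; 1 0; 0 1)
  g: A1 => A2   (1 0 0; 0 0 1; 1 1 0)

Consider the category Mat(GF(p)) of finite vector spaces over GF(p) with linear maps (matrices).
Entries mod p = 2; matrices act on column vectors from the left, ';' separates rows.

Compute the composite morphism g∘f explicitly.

Answer: (1 1; 0 1; 0 1)

Work:
  e0=⟨1,0⟩ f=>⟨1,1,0⟩ g=>⟨1,0,0⟩
  e1=⟨0,1⟩ f=>⟨1,0,1⟩ g=>⟨1,1,1⟩
result: (1 1; 0 1; 0 1)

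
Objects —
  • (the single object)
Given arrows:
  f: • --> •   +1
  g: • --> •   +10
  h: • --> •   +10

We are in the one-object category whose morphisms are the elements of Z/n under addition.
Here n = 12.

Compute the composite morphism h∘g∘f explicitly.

  0 +1≡1 +10≡11 +10≡9  (mod 12)
result: +9

Answer: +9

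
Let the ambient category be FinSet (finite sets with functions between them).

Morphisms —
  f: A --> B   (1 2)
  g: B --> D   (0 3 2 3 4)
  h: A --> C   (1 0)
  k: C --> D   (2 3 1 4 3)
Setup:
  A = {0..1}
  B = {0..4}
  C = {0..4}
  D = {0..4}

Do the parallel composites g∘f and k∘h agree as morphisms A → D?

1) trace f;g:
  0 f-->1 g-->3
  1 f-->2 g-->2
  result₁ = (3 2)
2) trace h;k:
  0 h-->1 k-->3
  1 h-->0 k-->2
  result₂ = (3 2)
Equal? equal; square commutes

Answer: COMMUTES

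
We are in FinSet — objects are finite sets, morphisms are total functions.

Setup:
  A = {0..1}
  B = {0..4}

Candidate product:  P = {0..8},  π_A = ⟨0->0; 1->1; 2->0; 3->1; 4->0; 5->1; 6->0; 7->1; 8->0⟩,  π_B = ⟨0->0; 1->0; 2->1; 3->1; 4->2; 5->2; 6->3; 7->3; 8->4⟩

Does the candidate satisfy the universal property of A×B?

Answer: NOT A VALID PRODUCT — |P|=9 ≠ |A|·|B|=10

Trace:
|A|·|B| = 2·5 = 10;  |P| = 9
  → cardinalities differ; no bijection possible.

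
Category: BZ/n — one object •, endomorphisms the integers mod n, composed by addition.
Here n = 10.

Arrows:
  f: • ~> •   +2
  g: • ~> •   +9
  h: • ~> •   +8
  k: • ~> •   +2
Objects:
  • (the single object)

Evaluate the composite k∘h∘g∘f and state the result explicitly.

Answer: +1

Derivation:
  0 +2≡2 +9≡1 +8≡9 +2≡1  (mod 10)
⟦path⟧: +1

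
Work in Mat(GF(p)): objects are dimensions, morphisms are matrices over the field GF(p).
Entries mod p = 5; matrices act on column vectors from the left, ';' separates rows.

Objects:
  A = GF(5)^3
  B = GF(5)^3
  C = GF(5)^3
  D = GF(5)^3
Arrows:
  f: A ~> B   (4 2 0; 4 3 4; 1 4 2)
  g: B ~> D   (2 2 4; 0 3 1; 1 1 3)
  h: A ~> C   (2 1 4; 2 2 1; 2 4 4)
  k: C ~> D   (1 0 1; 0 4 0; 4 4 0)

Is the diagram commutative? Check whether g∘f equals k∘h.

1) trace f;g:
  e0=(1,0,0) f~>(4,4,1) g~>(0,3,1)
  e1=(0,1,0) f~>(2,3,4) g~>(1,3,2)
  e2=(0,0,1) f~>(0,4,2) g~>(1,4,0)
  composite₁ = (0 1 1; 3 3 4; 1 2 0)
2) trace h;k:
  e0=(1,0,0) h~>(2,2,2) k~>(4,3,1)
  e1=(0,1,0) h~>(1,2,4) k~>(0,3,2)
  e2=(0,0,1) h~>(4,1,4) k~>(3,4,0)
  composite₂ = (4 0 3; 3 3 4; 1 2 0)
Equal? distinct morphisms ✗

Answer: DOES NOT COMMUTE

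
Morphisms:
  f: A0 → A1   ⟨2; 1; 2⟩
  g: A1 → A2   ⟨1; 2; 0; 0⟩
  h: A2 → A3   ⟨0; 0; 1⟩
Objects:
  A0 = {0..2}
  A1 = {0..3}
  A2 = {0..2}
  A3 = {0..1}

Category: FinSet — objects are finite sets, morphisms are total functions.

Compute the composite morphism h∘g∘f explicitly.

  0 f→2 g→0 h→0
  1 f→1 g→2 h→1
  2 f→2 g→0 h→0
composite: ⟨0; 1; 0⟩

Answer: ⟨0; 1; 0⟩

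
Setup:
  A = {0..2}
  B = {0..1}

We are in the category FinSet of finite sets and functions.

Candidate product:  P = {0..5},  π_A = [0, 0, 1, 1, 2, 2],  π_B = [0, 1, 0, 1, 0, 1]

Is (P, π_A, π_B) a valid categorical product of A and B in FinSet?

Answer: VALID PRODUCT

Trace:
|A|·|B| = 3·2 = 6;  |P| = 6
Check the pairing map k ↦ (π_A(k), π_B(k)):
  0 ↦ (0,0)
  1 ↦ (0,1)
  2 ↦ (1,0)
  3 ↦ (1,1)
  4 ↦ (2,0)
  5 ↦ (2,1)
distinct pairs in image: 6 / 6 needed
  → bijection onto A×B; projections well-typed.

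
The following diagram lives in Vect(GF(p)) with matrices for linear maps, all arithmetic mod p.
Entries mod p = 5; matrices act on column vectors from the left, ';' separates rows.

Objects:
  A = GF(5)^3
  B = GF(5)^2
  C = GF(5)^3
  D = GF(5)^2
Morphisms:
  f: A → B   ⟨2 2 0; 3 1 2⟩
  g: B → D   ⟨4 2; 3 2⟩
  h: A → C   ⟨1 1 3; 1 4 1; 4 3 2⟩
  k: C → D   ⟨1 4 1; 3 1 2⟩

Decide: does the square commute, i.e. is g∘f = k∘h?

Answer: COMMUTES

Trace:
Path 1 = f;g:
  e0=[1,0,0] f→[2,3] g→[4,2]
  e1=[0,1,0] f→[2,1] g→[0,3]
  e2=[0,0,1] f→[0,2] g→[4,4]
  ⟦path⟧₁ = ⟨4 0 4; 2 3 4⟩
Path 2 = h;k:
  e0=[1,0,0] h→[1,1,4] k→[4,2]
  e1=[0,1,0] h→[1,4,3] k→[0,3]
  e2=[0,0,1] h→[3,1,2] k→[4,4]
  ⟦path⟧₂ = ⟨4 0 4; 2 3 4⟩
Equal? same morphism ✓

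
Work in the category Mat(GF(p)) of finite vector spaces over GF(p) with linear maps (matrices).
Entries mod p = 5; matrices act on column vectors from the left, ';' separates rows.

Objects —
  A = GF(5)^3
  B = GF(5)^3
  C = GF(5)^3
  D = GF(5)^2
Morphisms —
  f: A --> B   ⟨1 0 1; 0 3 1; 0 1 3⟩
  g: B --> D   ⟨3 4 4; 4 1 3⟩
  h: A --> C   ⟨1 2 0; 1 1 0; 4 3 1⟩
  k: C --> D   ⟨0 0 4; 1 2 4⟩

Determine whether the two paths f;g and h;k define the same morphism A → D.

Answer: DOES NOT COMMUTE

Work:
Path 1 = f;g:
  e0=[1,0,0] f-->[1,0,0] g-->[3,4]
  e1=[0,1,0] f-->[0,3,1] g-->[1,1]
  e2=[0,0,1] f-->[1,1,3] g-->[4,4]
  ⟦path⟧₁ = ⟨3 1 4; 4 1 4⟩
Path 2 = h;k:
  e0=[1,0,0] h-->[1,1,4] k-->[1,4]
  e1=[0,1,0] h-->[2,1,3] k-->[2,1]
  e2=[0,0,1] h-->[0,0,1] k-->[4,4]
  ⟦path⟧₂ = ⟨1 2 4; 4 1 4⟩
Equal? NO — does not commute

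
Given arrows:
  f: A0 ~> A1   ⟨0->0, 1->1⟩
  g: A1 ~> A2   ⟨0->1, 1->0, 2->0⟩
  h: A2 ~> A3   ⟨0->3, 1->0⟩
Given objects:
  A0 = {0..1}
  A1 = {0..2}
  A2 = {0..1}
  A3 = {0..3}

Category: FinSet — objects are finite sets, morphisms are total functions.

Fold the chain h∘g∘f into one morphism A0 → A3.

  0 f~>0 g~>1 h~>0
  1 f~>1 g~>0 h~>3
result: ⟨0->0, 1->3⟩

Answer: ⟨0->0, 1->3⟩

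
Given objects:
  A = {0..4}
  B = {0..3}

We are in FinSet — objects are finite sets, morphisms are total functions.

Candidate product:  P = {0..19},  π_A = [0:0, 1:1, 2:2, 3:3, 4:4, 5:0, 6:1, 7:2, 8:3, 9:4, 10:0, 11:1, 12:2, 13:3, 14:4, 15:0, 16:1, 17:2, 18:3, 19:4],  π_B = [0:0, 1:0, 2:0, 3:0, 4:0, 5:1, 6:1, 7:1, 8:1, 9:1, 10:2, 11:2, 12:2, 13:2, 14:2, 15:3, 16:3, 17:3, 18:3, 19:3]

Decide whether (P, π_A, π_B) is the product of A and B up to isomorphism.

|A|·|B| = 5·4 = 20;  |P| = 20
Check the pairing map k ↦ (π_A(k), π_B(k)):
  0 : (0,0)
  1 : (1,0)
  2 : (2,0)
  3 : (3,0)
  4 : (4,0)
  5 : (0,1)
  6 : (1,1)
  7 : (2,1)
  8 : (3,1)
  9 : (4,1)
  10 : (0,2)
  11 : (1,2)
  12 : (2,2)
  13 : (3,2)
  14 : (4,2)
  15 : (0,3)
  16 : (1,3)
  17 : (2,3)
  18 : (3,3)
  19 : (4,3)
distinct pairs in image: 20 / 20 needed
  → bijection onto A×B; projections well-typed.

Answer: VALID PRODUCT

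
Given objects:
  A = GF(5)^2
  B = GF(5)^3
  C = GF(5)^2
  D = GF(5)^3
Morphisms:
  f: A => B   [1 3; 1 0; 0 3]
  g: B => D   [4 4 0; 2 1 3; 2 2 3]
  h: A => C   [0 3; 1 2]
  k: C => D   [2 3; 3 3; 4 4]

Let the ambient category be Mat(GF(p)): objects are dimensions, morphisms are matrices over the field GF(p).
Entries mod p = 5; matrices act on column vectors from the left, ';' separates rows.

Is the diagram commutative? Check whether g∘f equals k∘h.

Path 1 = f;g:
  e0=⟨1,0⟩ f=>⟨1,1,0⟩ g=>⟨3,3,4⟩
  e1=⟨0,1⟩ f=>⟨3,0,3⟩ g=>⟨2,0,0⟩
  ⟦path⟧₁ = [3 2; 3 0; 4 0]
Path 2 = h;k:
  e0=⟨1,0⟩ h=>⟨0,1⟩ k=>⟨3,3,4⟩
  e1=⟨0,1⟩ h=>⟨3,2⟩ k=>⟨2,0,0⟩
  ⟦path⟧₂ = [3 2; 3 0; 4 0]
Equal? same morphism ✓

Answer: COMMUTES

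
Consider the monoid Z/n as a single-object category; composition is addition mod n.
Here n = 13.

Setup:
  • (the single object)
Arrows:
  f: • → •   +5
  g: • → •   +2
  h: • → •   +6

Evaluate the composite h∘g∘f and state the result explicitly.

Answer: +0

Trace:
  0 +5≡5 +2≡7 +6≡0  (mod 13)
⟦path⟧: +0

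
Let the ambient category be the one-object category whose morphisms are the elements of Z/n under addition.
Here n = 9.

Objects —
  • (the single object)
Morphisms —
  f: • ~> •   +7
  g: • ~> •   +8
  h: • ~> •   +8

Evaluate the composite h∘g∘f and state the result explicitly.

Answer: +5

Trace:
  0 +7≡7 +8≡6 +8≡5  (mod 9)
⟦path⟧: +5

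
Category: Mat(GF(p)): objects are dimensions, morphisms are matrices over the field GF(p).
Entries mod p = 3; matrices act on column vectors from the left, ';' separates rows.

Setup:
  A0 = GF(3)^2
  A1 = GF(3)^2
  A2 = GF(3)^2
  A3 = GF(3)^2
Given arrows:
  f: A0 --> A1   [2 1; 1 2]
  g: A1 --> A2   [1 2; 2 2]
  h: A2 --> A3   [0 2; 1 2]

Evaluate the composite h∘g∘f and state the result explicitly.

  e0=[1,0] f-->[2,1] g-->[1,0] h-->[0,1]
  e1=[0,1] f-->[1,2] g-->[2,0] h-->[0,2]
result: [0 0; 1 2]

Answer: [0 0; 1 2]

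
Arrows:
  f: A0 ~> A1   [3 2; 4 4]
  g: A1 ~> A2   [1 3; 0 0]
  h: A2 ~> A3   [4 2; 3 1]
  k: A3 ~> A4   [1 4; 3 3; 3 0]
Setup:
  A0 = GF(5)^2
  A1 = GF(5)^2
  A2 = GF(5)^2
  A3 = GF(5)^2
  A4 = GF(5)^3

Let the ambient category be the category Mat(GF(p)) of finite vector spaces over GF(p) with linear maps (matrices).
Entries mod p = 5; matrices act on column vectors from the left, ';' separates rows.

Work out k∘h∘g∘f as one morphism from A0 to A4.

Answer: [0 4; 0 4; 0 3]

Trace:
  e0=⟨1,0⟩ f~>⟨3,4⟩ g~>⟨0,0⟩ h~>⟨0,0⟩ k~>⟨0,0,0⟩
  e1=⟨0,1⟩ f~>⟨2,4⟩ g~>⟨4,0⟩ h~>⟨1,2⟩ k~>⟨4,4,3⟩
result: [0 4; 0 4; 0 3]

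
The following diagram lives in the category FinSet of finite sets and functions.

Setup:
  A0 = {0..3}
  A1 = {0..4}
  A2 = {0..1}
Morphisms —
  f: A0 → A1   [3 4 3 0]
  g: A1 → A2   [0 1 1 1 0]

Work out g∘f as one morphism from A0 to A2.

  0 f→3 g→1
  1 f→4 g→0
  2 f→3 g→1
  3 f→0 g→0
result: [1 0 1 0]

Answer: [1 0 1 0]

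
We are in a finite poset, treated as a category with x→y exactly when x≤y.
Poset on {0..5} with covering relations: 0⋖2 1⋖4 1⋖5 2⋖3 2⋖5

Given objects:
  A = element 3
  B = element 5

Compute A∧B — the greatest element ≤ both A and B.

Common predecessors of 3,5: {0,2}
  0 ⊑ 2
  2 ⊑ 2
glb = 2

Answer: A∧B = 2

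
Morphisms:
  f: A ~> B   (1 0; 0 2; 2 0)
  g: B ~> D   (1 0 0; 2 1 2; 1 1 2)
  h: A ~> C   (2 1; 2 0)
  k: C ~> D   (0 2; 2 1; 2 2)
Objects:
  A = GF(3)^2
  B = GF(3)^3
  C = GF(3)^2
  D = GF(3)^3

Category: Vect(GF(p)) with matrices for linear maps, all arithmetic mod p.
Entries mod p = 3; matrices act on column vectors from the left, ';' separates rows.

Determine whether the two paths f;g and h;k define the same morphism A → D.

1) trace f;g:
  e0=⟨1,0⟩ f~>⟨1,0,2⟩ g~>⟨1,0,2⟩
  e1=⟨0,1⟩ f~>⟨0,2,0⟩ g~>⟨0,2,2⟩
  composite₁ = (1 0; 0 2; 2 2)
2) trace h;k:
  e0=⟨1,0⟩ h~>⟨2,2⟩ k~>⟨1,0,2⟩
  e1=⟨0,1⟩ h~>⟨1,0⟩ k~>⟨0,2,2⟩
  composite₂ = (1 0; 0 2; 2 2)
Equal? YES — commutes

Answer: COMMUTES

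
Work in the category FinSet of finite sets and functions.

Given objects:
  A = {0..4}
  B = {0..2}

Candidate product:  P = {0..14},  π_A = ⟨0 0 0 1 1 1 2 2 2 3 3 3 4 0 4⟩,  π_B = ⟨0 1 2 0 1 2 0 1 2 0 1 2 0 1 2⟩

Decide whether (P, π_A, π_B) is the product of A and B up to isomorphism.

Answer: NOT A VALID PRODUCT — duplicate pair at indices 1,13

Derivation:
|A|·|B| = 5·3 = 15;  |P| = 15
Check the pairing map k ↦ (π_A(k), π_B(k)):
  0 : (0,0)
  1 : (0,1)
  2 : (0,2)
  3 : (1,0)
  4 : (1,1)
  5 : (1,2)
  6 : (2,0)
  7 : (2,1)
  8 : (2,2)
  9 : (3,0)
  10 : (3,1)
  11 : (3,2)
  12 : (4,0)
  13 : (0,1)  ✗ repeats pair of k=1
  14 : (4,2)
distinct pairs in image: 14 / 15 needed
  → (0,1) hit at k=1 and k=13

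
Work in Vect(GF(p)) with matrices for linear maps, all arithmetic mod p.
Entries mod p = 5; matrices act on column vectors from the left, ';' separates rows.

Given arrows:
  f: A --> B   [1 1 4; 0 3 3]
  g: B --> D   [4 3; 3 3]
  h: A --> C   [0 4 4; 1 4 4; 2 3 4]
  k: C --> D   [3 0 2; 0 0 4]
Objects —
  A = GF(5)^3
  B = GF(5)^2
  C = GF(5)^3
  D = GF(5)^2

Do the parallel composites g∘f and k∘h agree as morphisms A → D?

Path 1 = f;g:
  e0=[1,0,0] f-->[1,0] g-->[4,3]
  e1=[0,1,0] f-->[1,3] g-->[3,2]
  e2=[0,0,1] f-->[4,3] g-->[0,1]
  result₁ = [4 3 0; 3 2 1]
Path 2 = h;k:
  e0=[1,0,0] h-->[0,1,2] k-->[4,3]
  e1=[0,1,0] h-->[4,4,3] k-->[3,2]
  e2=[0,0,1] h-->[4,4,4] k-->[0,1]
  result₂ = [4 3 0; 3 2 1]
Equal? equal; square commutes

Answer: COMMUTES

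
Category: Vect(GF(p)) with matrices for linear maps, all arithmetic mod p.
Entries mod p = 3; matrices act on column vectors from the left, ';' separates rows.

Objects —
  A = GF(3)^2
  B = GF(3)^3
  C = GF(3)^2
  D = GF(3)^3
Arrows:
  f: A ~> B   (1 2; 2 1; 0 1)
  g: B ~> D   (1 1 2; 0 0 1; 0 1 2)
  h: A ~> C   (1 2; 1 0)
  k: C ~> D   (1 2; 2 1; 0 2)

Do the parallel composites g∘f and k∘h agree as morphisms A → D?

Answer: COMMUTES

Work:
1) trace f;g:
  e0=⟨1,0⟩ f~>⟨1,2,0⟩ g~>⟨0,0,2⟩
  e1=⟨0,1⟩ f~>⟨2,1,1⟩ g~>⟨2,1,0⟩
  ⟦path⟧₁ = (0 2; 0 1; 2 0)
2) trace h;k:
  e0=⟨1,0⟩ h~>⟨1,1⟩ k~>⟨0,0,2⟩
  e1=⟨0,1⟩ h~>⟨2,0⟩ k~>⟨2,1,0⟩
  ⟦path⟧₂ = (0 2; 0 1; 2 0)
Equal? same morphism ✓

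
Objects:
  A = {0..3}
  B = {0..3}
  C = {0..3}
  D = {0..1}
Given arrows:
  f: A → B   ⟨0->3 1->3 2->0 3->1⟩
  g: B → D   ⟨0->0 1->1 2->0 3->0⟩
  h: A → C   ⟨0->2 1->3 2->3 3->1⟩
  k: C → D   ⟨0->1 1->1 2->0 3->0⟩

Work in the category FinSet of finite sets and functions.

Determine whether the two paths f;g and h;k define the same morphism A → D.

Path 1 = f;g:
  0 f→3 g→0
  1 f→3 g→0
  2 f→0 g→0
  3 f→1 g→1
  composite₁ = ⟨0->0 1->0 2->0 3->1⟩
Path 2 = h;k:
  0 h→2 k→0
  1 h→3 k→0
  2 h→3 k→0
  3 h→1 k→1
  composite₂ = ⟨0->0 1->0 2->0 3->1⟩
Equal? same morphism ✓

Answer: COMMUTES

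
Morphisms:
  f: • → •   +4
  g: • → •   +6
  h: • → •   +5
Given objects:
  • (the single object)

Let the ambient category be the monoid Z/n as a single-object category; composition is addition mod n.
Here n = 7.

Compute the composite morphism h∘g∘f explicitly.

  0 +4≡4 +6≡3 +5≡1  (mod 7)
result: +1

Answer: +1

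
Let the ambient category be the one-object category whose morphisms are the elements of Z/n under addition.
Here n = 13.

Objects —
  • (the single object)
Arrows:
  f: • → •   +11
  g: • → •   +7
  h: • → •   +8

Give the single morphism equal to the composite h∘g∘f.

  0 +11≡11 +7≡5 +8≡0  (mod 13)
composite: +0

Answer: +0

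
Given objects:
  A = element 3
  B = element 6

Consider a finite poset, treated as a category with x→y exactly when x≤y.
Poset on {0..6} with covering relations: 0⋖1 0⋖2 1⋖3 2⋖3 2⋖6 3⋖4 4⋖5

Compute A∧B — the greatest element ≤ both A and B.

Common predecessors of 3,6: {0,2}
  0 ⊑ 2
  2 ⊑ 2
glb = 2

Answer: A∧B = 2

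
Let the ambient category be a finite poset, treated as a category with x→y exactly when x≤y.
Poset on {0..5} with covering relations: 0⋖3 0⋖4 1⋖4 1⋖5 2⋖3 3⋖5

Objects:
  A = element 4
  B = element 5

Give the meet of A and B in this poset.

Answer: NO MEET EXISTS

Derivation:
{x : x⊑A ∧ x⊑B} = {0,1}  (A=4, B=5)
  maximal lower bounds 0 and 1 are incomparable: neither 0⊑1 nor 1⊑0
→ no greatest lower bound exists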